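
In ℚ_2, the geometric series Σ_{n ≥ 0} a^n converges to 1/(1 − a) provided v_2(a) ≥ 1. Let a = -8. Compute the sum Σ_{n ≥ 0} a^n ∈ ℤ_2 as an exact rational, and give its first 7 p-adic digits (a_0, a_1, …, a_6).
Σ a^n = 1/(1 − a) = 1/9;  first 7 digits = (1, 0, 0, 1, 1, 1, 0)

v_2(a) = 3 ≥ 1, so the series converges in ℤ_2 to 1/(1 − a) = 1/(1 − (-8)) = 1/9. Expand this rational in ℤ_2: compute digits iteratively via d_i = x_i mod 2, x_{i+1} = (x_i − d_i)/2. The first 7 digits are (1, 0, 0, 1, 1, 1, 0).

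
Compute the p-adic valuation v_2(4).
v_2(4) = 2

v_2(n) is the largest exponent k such that 2^k divides n. Factor out: 4 = 2^2 · 1. (Sign doesn't affect v_p.) So v_2(4) = 2.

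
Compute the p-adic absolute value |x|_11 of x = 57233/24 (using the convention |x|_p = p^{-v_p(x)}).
|57233/24|_11 = 1/1331

Step 1 — compute v_11(x) by factoring powers of 11 out of the numerator and denominator: v_11(57233/24) = 3. Step 2 — apply |x|_p = p^{-v_p(x)} = 11^{-3} = 1/1331.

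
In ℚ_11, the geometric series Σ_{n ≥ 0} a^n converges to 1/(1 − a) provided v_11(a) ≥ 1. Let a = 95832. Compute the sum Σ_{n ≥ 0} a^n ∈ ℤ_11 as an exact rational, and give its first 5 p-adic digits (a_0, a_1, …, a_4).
Σ a^n = 1/(1 − a) = -1/95831;  first 5 digits = (1, 0, 0, 6, 6)

v_11(a) = 3 ≥ 1, so the series converges in ℤ_11 to 1/(1 − a) = 1/(1 − 95832) = -1/95831. Expand this rational in ℤ_11: compute digits iteratively via d_i = x_i mod 11, x_{i+1} = (x_i − d_i)/11. The first 5 digits are (1, 0, 0, 6, 6).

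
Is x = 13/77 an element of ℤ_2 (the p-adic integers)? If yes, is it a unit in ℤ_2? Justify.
x ∈ ℤ_2^× (unit); v_2(x) = 0

ℤ_2 = {x ∈ ℚ_2 : v_2(x) ≥ 0} and ℤ_2^× = {x ∈ ℤ_2 : v_2(x) = 0}. Here v_2(13/77) = v_2(num) − v_2(den) = 0; compare against these criteria.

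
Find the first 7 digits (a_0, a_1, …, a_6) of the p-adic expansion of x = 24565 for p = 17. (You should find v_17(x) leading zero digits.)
(a_0, …, a_6) = (0, 0, 0, 5, 0, 0, 0)

v_17(24565) = 3, so a_0 = ... = a_2 = 0. Factor out: x = 17^3 · u with u = 5 a unit in ℤ_17. Expand u iteratively via a_{v+i} = u_i mod 17, u_{i+1} = (u_i − a_{v+i})/17:
  u_0 = 5;  a_3 = 5;  u_1 = (u_0 − 5)/17 = 0
  u_1 = 0;  a_4 = 0;  u_2 = (u_1 − 0)/17 = 0
  u_2 = 0;  a_5 = 0;  u_3 = (u_2 − 0)/17 = 0
  u_3 = 0;  a_6 = 0;  u_4 = (u_3 − 0)/17 = 0
Digits: (0, 0, 0, 5, 0, 0, 0).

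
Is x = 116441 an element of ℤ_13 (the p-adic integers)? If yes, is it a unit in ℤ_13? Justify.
x ∈ ℤ_13 but not a unit; v_13(x) = 3 > 0

ℤ_13 = {x ∈ ℚ_13 : v_13(x) ≥ 0} and ℤ_13^× = {x ∈ ℤ_13 : v_13(x) = 0}. Here v_13(116441) = v_13(num) − v_13(den) = 3; compare against these criteria.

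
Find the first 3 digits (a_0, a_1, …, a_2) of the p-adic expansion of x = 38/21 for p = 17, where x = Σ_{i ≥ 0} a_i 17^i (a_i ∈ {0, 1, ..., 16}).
(a_0, …, a_2) = (1, 13, 13)

v_17(38/21) = 0 (numerator and denominator both coprime to 17), so x ∈ ℤ_17^×. Compute digits iteratively via a_i = x_i mod 17, x_{i+1} = (x_i − a_i)/17, with x_0 = x:
  x_0 = 38/21;  a_0 = 1;  x_1 = (x_0 − 1)/17 = 1/21
  x_1 = 1/21;  a_1 = 13;  x_2 = (x_1 − 13)/17 = -16/21
  x_2 = -16/21;  a_2 = 13;  x_3 = (x_2 − 13)/17 = -17/21
Digits: (1, 13, 13).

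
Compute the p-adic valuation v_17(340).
v_17(340) = 1

v_17(n) is the largest exponent k such that 17^k divides n. Factor out: 340 = 17^1 · 20. (Sign doesn't affect v_p.) So v_17(340) = 1.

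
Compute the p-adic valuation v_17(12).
v_17(12) = 0

v_17(n) is the largest exponent k such that 17^k divides n. Factor out: 12 = 17^0 · 12. (Sign doesn't affect v_p.) So v_17(12) = 0.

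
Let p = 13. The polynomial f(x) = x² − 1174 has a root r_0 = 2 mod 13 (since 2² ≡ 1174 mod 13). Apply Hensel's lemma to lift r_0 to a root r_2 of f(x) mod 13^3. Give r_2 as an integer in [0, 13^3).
r_2 = 1562 (mod 2197)

Hensel's recurrence: r_{i+1} = r_i − f(r_i)·(f′(r_i))^{-1} mod 13^{i+2}, with f′(x) = 2x. Iterate:
  r_0 = 2 (mod 13)
  r_1 = 41 (mod 169)
  r_2 = 1562 (mod 2197)
Final: r_2 = 1562, and one checks f(r_2) ≡ 0 mod 13^3.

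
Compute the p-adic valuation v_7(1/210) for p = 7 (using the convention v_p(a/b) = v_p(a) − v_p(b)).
v_7(1/210) = -1

Factor powers of 7 from the numerator and denominator of the reduced fraction: 1 = 7^0 · 1 and 210 = 7^1 · 30. Apply v_p(a/b) = v_p(a) − v_p(b): v_7(1/210) = 0 − 1 = -1.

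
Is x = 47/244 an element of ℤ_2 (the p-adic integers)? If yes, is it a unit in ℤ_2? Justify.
x ∉ ℤ_2 (v_2(x) = -2 < 0)

ℤ_2 = {x ∈ ℚ_2 : v_2(x) ≥ 0} and ℤ_2^× = {x ∈ ℤ_2 : v_2(x) = 0}. Here v_2(47/244) = v_2(num) − v_2(den) = -2; compare against these criteria.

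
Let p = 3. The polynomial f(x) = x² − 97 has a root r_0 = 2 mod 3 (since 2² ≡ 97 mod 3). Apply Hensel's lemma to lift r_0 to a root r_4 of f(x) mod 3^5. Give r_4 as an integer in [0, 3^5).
r_4 = 77 (mod 243)

Hensel's recurrence: r_{i+1} = r_i − f(r_i)·(f′(r_i))^{-1} mod 3^{i+2}, with f′(x) = 2x. Iterate:
  r_0 = 2 (mod 3)
  r_1 = 5 (mod 9)
  r_2 = 23 (mod 27)
  r_3 = 77 (mod 81)
  r_4 = 77 (mod 243)
Final: r_4 = 77, and one checks f(r_4) ≡ 0 mod 3^5.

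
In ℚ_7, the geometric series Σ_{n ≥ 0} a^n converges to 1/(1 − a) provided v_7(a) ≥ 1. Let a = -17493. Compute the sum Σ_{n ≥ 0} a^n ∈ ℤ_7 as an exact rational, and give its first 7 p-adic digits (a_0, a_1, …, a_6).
Σ a^n = 1/(1 − a) = 1/17494;  first 7 digits = (1, 0, 0, 5, 6, 5, 3)

v_7(a) = 3 ≥ 1, so the series converges in ℤ_7 to 1/(1 − a) = 1/(1 − (-17493)) = 1/17494. Expand this rational in ℤ_7: compute digits iteratively via d_i = x_i mod 7, x_{i+1} = (x_i − d_i)/7. The first 7 digits are (1, 0, 0, 5, 6, 5, 3).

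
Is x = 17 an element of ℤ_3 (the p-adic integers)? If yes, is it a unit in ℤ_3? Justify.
x ∈ ℤ_3^× (unit); v_3(x) = 0

ℤ_3 = {x ∈ ℚ_3 : v_3(x) ≥ 0} and ℤ_3^× = {x ∈ ℤ_3 : v_3(x) = 0}. Here v_3(17) = v_3(num) − v_3(den) = 0; compare against these criteria.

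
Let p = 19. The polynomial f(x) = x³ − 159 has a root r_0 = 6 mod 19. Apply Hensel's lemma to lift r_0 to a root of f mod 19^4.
r_3 = 81060 (mod 130321)

Hensel: r_{i+1} = r_i − f(r_i)/f′(r_i) mod 19^{i+2}, where f′(x) = 3x². Iterate:
  r_0 = 6 (mod 19)
  r_1 = 196 (mod 361)
  r_2 = 5611 (mod 6859)
  r_3 = 81060 (mod 130321)
Final: r = 81060 with f(r) ≡ 0 mod 19^4.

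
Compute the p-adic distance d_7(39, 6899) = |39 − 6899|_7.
d_7(39, 6899) = 1/343

Step 1 — x − y = 39 − 6899 = -6860. Step 2 — v_7(-6860) = 3 (factor: -6860 = −(7^3 · 20); the sign does not affect v_p). Step 3 — |x − y|_7 = 7^{-3} = 1/343.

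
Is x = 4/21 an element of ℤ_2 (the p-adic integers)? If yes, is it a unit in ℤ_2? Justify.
x ∈ ℤ_2 but not a unit; v_2(x) = 2 > 0

ℤ_2 = {x ∈ ℚ_2 : v_2(x) ≥ 0} and ℤ_2^× = {x ∈ ℤ_2 : v_2(x) = 0}. Here v_2(4/21) = v_2(num) − v_2(den) = 2; compare against these criteria.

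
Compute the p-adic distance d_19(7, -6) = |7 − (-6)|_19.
d_19(7, -6) = 1

Step 1 — x − y = 7 − (-6) = 13. Step 2 — v_19(13) = 0 (factor: 13 = (19^0 · 13); the sign does not affect v_p). Step 3 — |x − y|_19 = 19^{0} = 1.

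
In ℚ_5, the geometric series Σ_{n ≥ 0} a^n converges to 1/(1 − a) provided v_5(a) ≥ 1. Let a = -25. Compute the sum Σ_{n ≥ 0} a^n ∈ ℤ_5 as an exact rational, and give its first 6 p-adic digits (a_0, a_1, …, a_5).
Σ a^n = 1/(1 − a) = 1/26;  first 6 digits = (1, 0, 4, 4, 0, 0)

v_5(a) = 2 ≥ 1, so the series converges in ℤ_5 to 1/(1 − a) = 1/(1 − (-25)) = 1/26. Expand this rational in ℤ_5: compute digits iteratively via d_i = x_i mod 5, x_{i+1} = (x_i − d_i)/5. The first 6 digits are (1, 0, 4, 4, 0, 0).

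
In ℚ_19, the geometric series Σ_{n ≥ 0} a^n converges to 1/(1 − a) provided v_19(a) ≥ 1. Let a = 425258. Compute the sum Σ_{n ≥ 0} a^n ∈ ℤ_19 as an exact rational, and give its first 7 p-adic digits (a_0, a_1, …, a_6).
Σ a^n = 1/(1 − a) = -1/425257;  first 7 digits = (1, 0, 0, 5, 3, 0, 6)

v_19(a) = 3 ≥ 1, so the series converges in ℤ_19 to 1/(1 − a) = 1/(1 − 425258) = -1/425257. Expand this rational in ℤ_19: compute digits iteratively via d_i = x_i mod 19, x_{i+1} = (x_i − d_i)/19. The first 7 digits are (1, 0, 0, 5, 3, 0, 6).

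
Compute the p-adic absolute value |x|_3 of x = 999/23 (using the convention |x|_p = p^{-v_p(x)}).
|999/23|_3 = 1/27

Step 1 — compute v_3(x) by factoring powers of 3 out of the numerator and denominator: v_3(999/23) = 3. Step 2 — apply |x|_p = p^{-v_p(x)} = 3^{-3} = 1/27.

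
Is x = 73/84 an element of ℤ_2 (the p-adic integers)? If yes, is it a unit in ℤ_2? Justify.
x ∉ ℤ_2 (v_2(x) = -2 < 0)

ℤ_2 = {x ∈ ℚ_2 : v_2(x) ≥ 0} and ℤ_2^× = {x ∈ ℤ_2 : v_2(x) = 0}. Here v_2(73/84) = v_2(num) − v_2(den) = -2; compare against these criteria.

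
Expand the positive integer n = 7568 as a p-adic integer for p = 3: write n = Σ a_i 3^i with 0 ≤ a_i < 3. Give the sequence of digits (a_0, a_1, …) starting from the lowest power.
(a_0, a_1, …) = (2, 2, 0, 1, 0, 1, 1, 0, 1)

Repeated division by 3 gives the digits low-to-high: 7568 = 2 + 2·3^1 + 1·3^3 + 1·3^5 + 1·3^6 + 1·3^8. Digit sequence: (2, 2, 0, 1, 0, 1, 1, 0, 1).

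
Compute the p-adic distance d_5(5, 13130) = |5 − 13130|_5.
d_5(5, 13130) = 1/625

Step 1 — x − y = 5 − 13130 = -13125. Step 2 — v_5(-13125) = 4 (factor: -13125 = −(5^4 · 21); the sign does not affect v_p). Step 3 — |x − y|_5 = 5^{-4} = 1/625.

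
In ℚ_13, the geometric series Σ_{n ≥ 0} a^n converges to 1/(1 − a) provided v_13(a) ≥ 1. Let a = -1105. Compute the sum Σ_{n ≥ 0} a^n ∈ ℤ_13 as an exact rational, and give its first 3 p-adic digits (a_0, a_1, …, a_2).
Σ a^n = 1/(1 − a) = 1/1106;  first 3 digits = (1, 6, 3)

v_13(a) = 1 ≥ 1, so the series converges in ℤ_13 to 1/(1 − a) = 1/(1 − (-1105)) = 1/1106. Expand this rational in ℤ_13: compute digits iteratively via d_i = x_i mod 13, x_{i+1} = (x_i − d_i)/13. The first 3 digits are (1, 6, 3).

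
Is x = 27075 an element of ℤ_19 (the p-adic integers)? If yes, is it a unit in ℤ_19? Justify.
x ∈ ℤ_19 but not a unit; v_19(x) = 2 > 0

ℤ_19 = {x ∈ ℚ_19 : v_19(x) ≥ 0} and ℤ_19^× = {x ∈ ℤ_19 : v_19(x) = 0}. Here v_19(27075) = v_19(num) − v_19(den) = 2; compare against these criteria.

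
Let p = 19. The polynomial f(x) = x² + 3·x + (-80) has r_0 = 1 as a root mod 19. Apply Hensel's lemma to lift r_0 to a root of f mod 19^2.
r_1 = 305 (mod 361)

Hensel: r_{i+1} = r_i − f(r_i)·(f′(r_i))^{-1} mod 19^{i+2}, f′(x) = 2x + 3. Iterate:
  r_0 = 1 (mod 19)
  r_1 = 305 (mod 361)
Final: r = 305 satisfies f(r) ≡ 0 mod 19^2.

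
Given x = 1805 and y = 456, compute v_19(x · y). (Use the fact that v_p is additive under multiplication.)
v_19(823080) = 3

v_p(x) = 2 (factor: 1805 = 19^2 · 5); v_p(y) = 1 (factor: 456 = 19^1 · 24). Additivity: v_p(xy) = v_p(x) + v_p(y) = 2 + 1 = 3. (Direct check: xy = 823080 = 19^3 · (120).)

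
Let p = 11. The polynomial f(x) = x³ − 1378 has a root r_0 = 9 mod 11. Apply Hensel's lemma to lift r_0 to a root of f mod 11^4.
r_3 = 9612 (mod 14641)

Hensel: r_{i+1} = r_i − f(r_i)/f′(r_i) mod 11^{i+2}, where f′(x) = 3x². Iterate:
  r_0 = 9 (mod 11)
  r_1 = 53 (mod 121)
  r_2 = 295 (mod 1331)
  r_3 = 9612 (mod 14641)
Final: r = 9612 with f(r) ≡ 0 mod 11^4.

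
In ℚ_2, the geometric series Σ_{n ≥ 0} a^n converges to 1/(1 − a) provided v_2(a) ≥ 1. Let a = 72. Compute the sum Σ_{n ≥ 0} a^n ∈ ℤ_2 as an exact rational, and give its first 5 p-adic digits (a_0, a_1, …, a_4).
Σ a^n = 1/(1 − a) = -1/71;  first 5 digits = (1, 0, 0, 1, 0)

v_2(a) = 3 ≥ 1, so the series converges in ℤ_2 to 1/(1 − a) = 1/(1 − 72) = -1/71. Expand this rational in ℤ_2: compute digits iteratively via d_i = x_i mod 2, x_{i+1} = (x_i − d_i)/2. The first 5 digits are (1, 0, 0, 1, 0).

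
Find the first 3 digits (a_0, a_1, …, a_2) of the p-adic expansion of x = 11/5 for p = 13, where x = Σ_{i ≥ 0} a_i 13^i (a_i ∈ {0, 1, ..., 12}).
(a_0, …, a_2) = (10, 2, 5)

v_13(11/5) = 0 (numerator and denominator both coprime to 13), so x ∈ ℤ_13^×. Compute digits iteratively via a_i = x_i mod 13, x_{i+1} = (x_i − a_i)/13, with x_0 = x:
  x_0 = 11/5;  a_0 = 10;  x_1 = (x_0 − 10)/13 = -3/5
  x_1 = -3/5;  a_1 = 2;  x_2 = (x_1 − 2)/13 = -1/5
  x_2 = -1/5;  a_2 = 5;  x_3 = (x_2 − 5)/13 = -2/5
Digits: (10, 2, 5).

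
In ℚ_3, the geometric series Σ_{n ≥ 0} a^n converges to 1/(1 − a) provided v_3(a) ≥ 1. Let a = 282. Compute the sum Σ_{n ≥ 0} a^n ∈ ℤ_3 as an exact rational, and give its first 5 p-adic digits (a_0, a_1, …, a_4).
Σ a^n = 1/(1 − a) = -1/281;  first 5 digits = (1, 1, 2, 1, 2)

v_3(a) = 1 ≥ 1, so the series converges in ℤ_3 to 1/(1 − a) = 1/(1 − 282) = -1/281. Expand this rational in ℤ_3: compute digits iteratively via d_i = x_i mod 3, x_{i+1} = (x_i − d_i)/3. The first 5 digits are (1, 1, 2, 1, 2).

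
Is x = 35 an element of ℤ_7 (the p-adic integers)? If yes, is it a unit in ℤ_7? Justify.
x ∈ ℤ_7 but not a unit; v_7(x) = 1 > 0

ℤ_7 = {x ∈ ℚ_7 : v_7(x) ≥ 0} and ℤ_7^× = {x ∈ ℤ_7 : v_7(x) = 0}. Here v_7(35) = v_7(num) − v_7(den) = 1; compare against these criteria.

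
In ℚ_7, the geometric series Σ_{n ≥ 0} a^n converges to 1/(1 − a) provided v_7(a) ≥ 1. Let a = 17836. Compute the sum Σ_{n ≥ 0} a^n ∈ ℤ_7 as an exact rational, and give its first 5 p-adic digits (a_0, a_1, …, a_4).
Σ a^n = 1/(1 − a) = -1/17835;  first 5 digits = (1, 0, 0, 3, 0)

v_7(a) = 3 ≥ 1, so the series converges in ℤ_7 to 1/(1 − a) = 1/(1 − 17836) = -1/17835. Expand this rational in ℤ_7: compute digits iteratively via d_i = x_i mod 7, x_{i+1} = (x_i − d_i)/7. The first 5 digits are (1, 0, 0, 3, 0).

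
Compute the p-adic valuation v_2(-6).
v_2(-6) = 1

v_2(n) is the largest exponent k such that 2^k divides n. Factor out: -6 = -2^1 · 3. (Sign doesn't affect v_p.) So v_2(-6) = 1.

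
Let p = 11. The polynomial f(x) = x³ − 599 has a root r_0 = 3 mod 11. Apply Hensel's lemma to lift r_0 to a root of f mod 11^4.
r_3 = 7692 (mod 14641)

Hensel: r_{i+1} = r_i − f(r_i)/f′(r_i) mod 11^{i+2}, where f′(x) = 3x². Iterate:
  r_0 = 3 (mod 11)
  r_1 = 69 (mod 121)
  r_2 = 1037 (mod 1331)
  r_3 = 7692 (mod 14641)
Final: r = 7692 with f(r) ≡ 0 mod 11^4.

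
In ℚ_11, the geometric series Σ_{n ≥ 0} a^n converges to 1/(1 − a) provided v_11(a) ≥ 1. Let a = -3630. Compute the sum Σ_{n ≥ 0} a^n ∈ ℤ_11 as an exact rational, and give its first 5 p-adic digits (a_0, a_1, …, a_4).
Σ a^n = 1/(1 − a) = 1/3631;  first 5 digits = (1, 0, 3, 8, 8)

v_11(a) = 2 ≥ 1, so the series converges in ℤ_11 to 1/(1 − a) = 1/(1 − (-3630)) = 1/3631. Expand this rational in ℤ_11: compute digits iteratively via d_i = x_i mod 11, x_{i+1} = (x_i − d_i)/11. The first 5 digits are (1, 0, 3, 8, 8).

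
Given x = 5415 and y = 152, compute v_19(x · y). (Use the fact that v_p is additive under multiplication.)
v_19(823080) = 3

v_p(x) = 2 (factor: 5415 = 19^2 · 15); v_p(y) = 1 (factor: 152 = 19^1 · 8). Additivity: v_p(xy) = v_p(x) + v_p(y) = 2 + 1 = 3. (Direct check: xy = 823080 = 19^3 · (120).)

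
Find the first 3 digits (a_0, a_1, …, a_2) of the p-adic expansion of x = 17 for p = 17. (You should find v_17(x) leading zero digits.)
(a_0, …, a_2) = (0, 1, 0)

v_17(17) = 1, so a_0 = ... = a_0 = 0. Factor out: x = 17^1 · u with u = 1 a unit in ℤ_17. Expand u iteratively via a_{v+i} = u_i mod 17, u_{i+1} = (u_i − a_{v+i})/17:
  u_0 = 1;  a_1 = 1;  u_1 = (u_0 − 1)/17 = 0
  u_1 = 0;  a_2 = 0;  u_2 = (u_1 − 0)/17 = 0
Digits: (0, 1, 0).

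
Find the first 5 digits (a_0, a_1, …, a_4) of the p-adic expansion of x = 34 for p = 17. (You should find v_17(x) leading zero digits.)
(a_0, …, a_4) = (0, 2, 0, 0, 0)

v_17(34) = 1, so a_0 = ... = a_0 = 0. Factor out: x = 17^1 · u with u = 2 a unit in ℤ_17. Expand u iteratively via a_{v+i} = u_i mod 17, u_{i+1} = (u_i − a_{v+i})/17:
  u_0 = 2;  a_1 = 2;  u_1 = (u_0 − 2)/17 = 0
  u_1 = 0;  a_2 = 0;  u_2 = (u_1 − 0)/17 = 0
  u_2 = 0;  a_3 = 0;  u_3 = (u_2 − 0)/17 = 0
  u_3 = 0;  a_4 = 0;  u_4 = (u_3 − 0)/17 = 0
Digits: (0, 2, 0, 0, 0).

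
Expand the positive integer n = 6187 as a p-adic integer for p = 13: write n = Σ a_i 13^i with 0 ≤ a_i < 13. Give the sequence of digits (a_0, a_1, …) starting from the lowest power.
(a_0, a_1, …) = (12, 7, 10, 2)

Repeated division by 13 gives the digits low-to-high: 6187 = 12 + 7·13^1 + 10·13^2 + 2·13^3. Digit sequence: (12, 7, 10, 2).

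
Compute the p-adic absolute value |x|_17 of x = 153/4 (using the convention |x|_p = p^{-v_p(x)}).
|153/4|_17 = 1/17

Step 1 — compute v_17(x) by factoring powers of 17 out of the numerator and denominator: v_17(153/4) = 1. Step 2 — apply |x|_p = p^{-v_p(x)} = 17^{-1} = 1/17.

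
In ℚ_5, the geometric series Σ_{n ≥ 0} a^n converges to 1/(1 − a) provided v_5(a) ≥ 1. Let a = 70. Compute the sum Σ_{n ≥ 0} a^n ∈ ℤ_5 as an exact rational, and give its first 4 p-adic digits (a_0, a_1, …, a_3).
Σ a^n = 1/(1 − a) = -1/69;  first 4 digits = (1, 4, 3, 3)

v_5(a) = 1 ≥ 1, so the series converges in ℤ_5 to 1/(1 − a) = 1/(1 − 70) = -1/69. Expand this rational in ℤ_5: compute digits iteratively via d_i = x_i mod 5, x_{i+1} = (x_i − d_i)/5. The first 4 digits are (1, 4, 3, 3).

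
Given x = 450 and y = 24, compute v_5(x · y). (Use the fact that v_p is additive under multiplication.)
v_5(10800) = 2

v_p(x) = 2 (factor: 450 = 5^2 · 18); v_p(y) = 0 (factor: 24 = 5^0 · 24). Additivity: v_p(xy) = v_p(x) + v_p(y) = 2 + 0 = 2. (Direct check: xy = 10800 = 5^2 · (432).)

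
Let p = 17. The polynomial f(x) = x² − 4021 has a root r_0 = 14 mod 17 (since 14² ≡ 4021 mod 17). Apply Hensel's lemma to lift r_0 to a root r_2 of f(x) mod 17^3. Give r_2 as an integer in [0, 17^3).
r_2 = 2700 (mod 4913)

Hensel's recurrence: r_{i+1} = r_i − f(r_i)·(f′(r_i))^{-1} mod 17^{i+2}, with f′(x) = 2x. Iterate:
  r_0 = 14 (mod 17)
  r_1 = 99 (mod 289)
  r_2 = 2700 (mod 4913)
Final: r_2 = 2700, and one checks f(r_2) ≡ 0 mod 17^3.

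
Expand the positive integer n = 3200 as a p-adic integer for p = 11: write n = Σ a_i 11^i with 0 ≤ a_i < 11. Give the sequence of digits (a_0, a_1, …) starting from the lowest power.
(a_0, a_1, …) = (10, 4, 4, 2)

Repeated division by 11 gives the digits low-to-high: 3200 = 10 + 4·11^1 + 4·11^2 + 2·11^3. Digit sequence: (10, 4, 4, 2).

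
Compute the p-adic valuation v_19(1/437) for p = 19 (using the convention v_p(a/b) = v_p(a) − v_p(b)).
v_19(1/437) = -1

Factor powers of 19 from the numerator and denominator of the reduced fraction: 1 = 19^0 · 1 and 437 = 19^1 · 23. Apply v_p(a/b) = v_p(a) − v_p(b): v_19(1/437) = 0 − 1 = -1.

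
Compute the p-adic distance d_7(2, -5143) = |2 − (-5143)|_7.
d_7(2, -5143) = 1/343

Step 1 — x − y = 2 − (-5143) = 5145. Step 2 — v_7(5145) = 3 (factor: 5145 = (7^3 · 15); the sign does not affect v_p). Step 3 — |x − y|_7 = 7^{-3} = 1/343.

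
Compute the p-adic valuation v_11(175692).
v_11(175692) = 4

v_11(n) is the largest exponent k such that 11^k divides n. Factor out: 175692 = 11^4 · 12. (Sign doesn't affect v_p.) So v_11(175692) = 4.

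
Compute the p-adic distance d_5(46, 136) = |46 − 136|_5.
d_5(46, 136) = 1/5

Step 1 — x − y = 46 − 136 = -90. Step 2 — v_5(-90) = 1 (factor: -90 = −(5^1 · 18); the sign does not affect v_p). Step 3 — |x − y|_5 = 5^{-1} = 1/5.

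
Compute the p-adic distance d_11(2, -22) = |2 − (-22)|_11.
d_11(2, -22) = 1

Step 1 — x − y = 2 − (-22) = 24. Step 2 — v_11(24) = 0 (factor: 24 = (11^0 · 24); the sign does not affect v_p). Step 3 — |x − y|_11 = 11^{0} = 1.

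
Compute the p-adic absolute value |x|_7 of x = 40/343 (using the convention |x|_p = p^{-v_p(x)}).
|40/343|_7 = 343

Step 1 — compute v_7(x) by factoring powers of 7 out of the numerator and denominator: v_7(40/343) = -3. Step 2 — apply |x|_p = p^{-v_p(x)} = 7^{3} = 343.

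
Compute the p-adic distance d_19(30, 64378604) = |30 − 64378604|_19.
d_19(30, 64378604) = 1/2476099

Step 1 — x − y = 30 − 64378604 = -64378574. Step 2 — v_19(-64378574) = 5 (factor: -64378574 = −(19^5 · 26); the sign does not affect v_p). Step 3 — |x − y|_19 = 19^{-5} = 1/2476099.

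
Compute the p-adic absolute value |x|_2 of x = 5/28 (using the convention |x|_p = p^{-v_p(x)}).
|5/28|_2 = 4

Step 1 — compute v_2(x) by factoring powers of 2 out of the numerator and denominator: v_2(5/28) = -2. Step 2 — apply |x|_p = p^{-v_p(x)} = 2^{2} = 4.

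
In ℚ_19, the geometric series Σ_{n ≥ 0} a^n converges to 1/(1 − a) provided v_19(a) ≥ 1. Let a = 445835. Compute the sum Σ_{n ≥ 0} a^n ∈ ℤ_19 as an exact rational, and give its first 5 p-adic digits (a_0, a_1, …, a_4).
Σ a^n = 1/(1 − a) = -1/445834;  first 5 digits = (1, 0, 0, 8, 3)

v_19(a) = 3 ≥ 1, so the series converges in ℤ_19 to 1/(1 − a) = 1/(1 − 445835) = -1/445834. Expand this rational in ℤ_19: compute digits iteratively via d_i = x_i mod 19, x_{i+1} = (x_i − d_i)/19. The first 5 digits are (1, 0, 0, 8, 3).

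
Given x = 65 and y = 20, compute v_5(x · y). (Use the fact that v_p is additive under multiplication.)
v_5(1300) = 2

v_p(x) = 1 (factor: 65 = 5^1 · 13); v_p(y) = 1 (factor: 20 = 5^1 · 4). Additivity: v_p(xy) = v_p(x) + v_p(y) = 1 + 1 = 2. (Direct check: xy = 1300 = 5^2 · (52).)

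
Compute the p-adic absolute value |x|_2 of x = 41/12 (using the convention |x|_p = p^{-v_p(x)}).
|41/12|_2 = 4

Step 1 — compute v_2(x) by factoring powers of 2 out of the numerator and denominator: v_2(41/12) = -2. Step 2 — apply |x|_p = p^{-v_p(x)} = 2^{2} = 4.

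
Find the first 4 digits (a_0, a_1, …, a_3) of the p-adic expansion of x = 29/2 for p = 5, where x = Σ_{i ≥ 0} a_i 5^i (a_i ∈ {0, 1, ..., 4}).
(a_0, …, a_3) = (2, 0, 3, 2)

v_5(29/2) = 0 (numerator and denominator both coprime to 5), so x ∈ ℤ_5^×. Compute digits iteratively via a_i = x_i mod 5, x_{i+1} = (x_i − a_i)/5, with x_0 = x:
  x_0 = 29/2;  a_0 = 2;  x_1 = (x_0 − 2)/5 = 5/2
  x_1 = 5/2;  a_1 = 0;  x_2 = (x_1 − 0)/5 = 1/2
  x_2 = 1/2;  a_2 = 3;  x_3 = (x_2 − 3)/5 = -1/2
  x_3 = -1/2;  a_3 = 2;  x_4 = (x_3 − 2)/5 = -1/2
Digits: (2, 0, 3, 2).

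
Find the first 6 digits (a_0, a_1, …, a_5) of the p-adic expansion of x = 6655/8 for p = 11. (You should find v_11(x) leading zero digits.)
(a_0, …, a_5) = (0, 0, 0, 2, 4, 1)

v_11(6655/8) = 3, so a_0 = ... = a_2 = 0. Factor out: x = 11^3 · u with u = 5/8 a unit in ℤ_11. Expand u iteratively via a_{v+i} = u_i mod 11, u_{i+1} = (u_i − a_{v+i})/11:
  u_0 = 5/8;  a_3 = 2;  u_1 = (u_0 − 2)/11 = -1/8
  u_1 = -1/8;  a_4 = 4;  u_2 = (u_1 − 4)/11 = -3/8
  u_2 = -3/8;  a_5 = 1;  u_3 = (u_2 − 1)/11 = -1/8
Digits: (0, 0, 0, 2, 4, 1).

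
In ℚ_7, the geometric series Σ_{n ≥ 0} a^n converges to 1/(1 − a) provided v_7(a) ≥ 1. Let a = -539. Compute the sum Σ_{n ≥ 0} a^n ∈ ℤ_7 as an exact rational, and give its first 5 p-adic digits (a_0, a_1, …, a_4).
Σ a^n = 1/(1 − a) = 1/540;  first 5 digits = (1, 0, 3, 5, 1)

v_7(a) = 2 ≥ 1, so the series converges in ℤ_7 to 1/(1 − a) = 1/(1 − (-539)) = 1/540. Expand this rational in ℤ_7: compute digits iteratively via d_i = x_i mod 7, x_{i+1} = (x_i − d_i)/7. The first 5 digits are (1, 0, 3, 5, 1).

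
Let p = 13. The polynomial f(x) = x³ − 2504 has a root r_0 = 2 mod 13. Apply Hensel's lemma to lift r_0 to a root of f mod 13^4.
r_3 = 24715 (mod 28561)

Hensel: r_{i+1} = r_i − f(r_i)/f′(r_i) mod 13^{i+2}, where f′(x) = 3x². Iterate:
  r_0 = 2 (mod 13)
  r_1 = 41 (mod 169)
  r_2 = 548 (mod 2197)
  r_3 = 24715 (mod 28561)
Final: r = 24715 with f(r) ≡ 0 mod 13^4.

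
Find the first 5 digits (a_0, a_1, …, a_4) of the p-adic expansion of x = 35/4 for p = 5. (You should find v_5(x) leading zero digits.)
(a_0, …, a_4) = (0, 3, 1, 1, 1)

v_5(35/4) = 1, so a_0 = ... = a_0 = 0. Factor out: x = 5^1 · u with u = 7/4 a unit in ℤ_5. Expand u iteratively via a_{v+i} = u_i mod 5, u_{i+1} = (u_i − a_{v+i})/5:
  u_0 = 7/4;  a_1 = 3;  u_1 = (u_0 − 3)/5 = -1/4
  u_1 = -1/4;  a_2 = 1;  u_2 = (u_1 − 1)/5 = -1/4
  u_2 = -1/4;  a_3 = 1;  u_3 = (u_2 − 1)/5 = -1/4
  u_3 = -1/4;  a_4 = 1;  u_4 = (u_3 − 1)/5 = -1/4
Digits: (0, 3, 1, 1, 1).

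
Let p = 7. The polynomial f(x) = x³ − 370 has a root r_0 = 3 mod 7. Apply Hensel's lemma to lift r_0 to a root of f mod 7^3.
r_2 = 3 (mod 343)

Hensel: r_{i+1} = r_i − f(r_i)/f′(r_i) mod 7^{i+2}, where f′(x) = 3x². Iterate:
  r_0 = 3 (mod 7)
  r_1 = 3 (mod 49)
  r_2 = 3 (mod 343)
Final: r = 3 with f(r) ≡ 0 mod 7^3.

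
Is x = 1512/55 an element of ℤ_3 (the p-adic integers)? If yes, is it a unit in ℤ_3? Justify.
x ∈ ℤ_3 but not a unit; v_3(x) = 3 > 0

ℤ_3 = {x ∈ ℚ_3 : v_3(x) ≥ 0} and ℤ_3^× = {x ∈ ℤ_3 : v_3(x) = 0}. Here v_3(1512/55) = v_3(num) − v_3(den) = 3; compare against these criteria.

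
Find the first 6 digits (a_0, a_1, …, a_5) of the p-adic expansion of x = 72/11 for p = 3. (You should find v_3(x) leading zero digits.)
(a_0, …, a_5) = (0, 0, 1, 1, 1, 2)

v_3(72/11) = 2, so a_0 = ... = a_1 = 0. Factor out: x = 3^2 · u with u = 8/11 a unit in ℤ_3. Expand u iteratively via a_{v+i} = u_i mod 3, u_{i+1} = (u_i − a_{v+i})/3:
  u_0 = 8/11;  a_2 = 1;  u_1 = (u_0 − 1)/3 = -1/11
  u_1 = -1/11;  a_3 = 1;  u_2 = (u_1 − 1)/3 = -4/11
  u_2 = -4/11;  a_4 = 1;  u_3 = (u_2 − 1)/3 = -5/11
  u_3 = -5/11;  a_5 = 2;  u_4 = (u_3 − 2)/3 = -9/11
Digits: (0, 0, 1, 1, 1, 2).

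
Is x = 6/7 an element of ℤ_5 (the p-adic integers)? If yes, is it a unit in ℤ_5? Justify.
x ∈ ℤ_5^× (unit); v_5(x) = 0

ℤ_5 = {x ∈ ℚ_5 : v_5(x) ≥ 0} and ℤ_5^× = {x ∈ ℤ_5 : v_5(x) = 0}. Here v_5(6/7) = v_5(num) − v_5(den) = 0; compare against these criteria.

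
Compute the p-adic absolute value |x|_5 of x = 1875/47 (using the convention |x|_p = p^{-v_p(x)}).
|1875/47|_5 = 1/625

Step 1 — compute v_5(x) by factoring powers of 5 out of the numerator and denominator: v_5(1875/47) = 4. Step 2 — apply |x|_p = p^{-v_p(x)} = 5^{-4} = 1/625.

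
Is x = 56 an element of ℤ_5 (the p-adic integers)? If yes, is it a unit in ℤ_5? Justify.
x ∈ ℤ_5^× (unit); v_5(x) = 0

ℤ_5 = {x ∈ ℚ_5 : v_5(x) ≥ 0} and ℤ_5^× = {x ∈ ℤ_5 : v_5(x) = 0}. Here v_5(56) = v_5(num) − v_5(den) = 0; compare against these criteria.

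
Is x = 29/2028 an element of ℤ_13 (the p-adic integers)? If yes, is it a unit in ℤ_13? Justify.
x ∉ ℤ_13 (v_13(x) = -2 < 0)

ℤ_13 = {x ∈ ℚ_13 : v_13(x) ≥ 0} and ℤ_13^× = {x ∈ ℤ_13 : v_13(x) = 0}. Here v_13(29/2028) = v_13(num) − v_13(den) = -2; compare against these criteria.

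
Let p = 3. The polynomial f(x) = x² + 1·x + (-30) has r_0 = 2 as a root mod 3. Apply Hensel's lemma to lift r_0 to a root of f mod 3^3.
r_2 = 5 (mod 27)

Hensel: r_{i+1} = r_i − f(r_i)·(f′(r_i))^{-1} mod 3^{i+2}, f′(x) = 2x + 1. Iterate:
  r_0 = 2 (mod 3)
  r_1 = 5 (mod 9)
  r_2 = 5 (mod 27)
Final: r = 5 satisfies f(r) ≡ 0 mod 3^3.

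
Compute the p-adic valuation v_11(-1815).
v_11(-1815) = 2

v_11(n) is the largest exponent k such that 11^k divides n. Factor out: -1815 = -11^2 · 15. (Sign doesn't affect v_p.) So v_11(-1815) = 2.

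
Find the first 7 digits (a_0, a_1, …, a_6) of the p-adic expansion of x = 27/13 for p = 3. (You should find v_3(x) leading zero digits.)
(a_0, …, a_6) = (0, 0, 0, 1, 2, 2, 0)

v_3(27/13) = 3, so a_0 = ... = a_2 = 0. Factor out: x = 3^3 · u with u = 1/13 a unit in ℤ_3. Expand u iteratively via a_{v+i} = u_i mod 3, u_{i+1} = (u_i − a_{v+i})/3:
  u_0 = 1/13;  a_3 = 1;  u_1 = (u_0 − 1)/3 = -4/13
  u_1 = -4/13;  a_4 = 2;  u_2 = (u_1 − 2)/3 = -10/13
  u_2 = -10/13;  a_5 = 2;  u_3 = (u_2 − 2)/3 = -12/13
  u_3 = -12/13;  a_6 = 0;  u_4 = (u_3 − 0)/3 = -4/13
Digits: (0, 0, 0, 1, 2, 2, 0).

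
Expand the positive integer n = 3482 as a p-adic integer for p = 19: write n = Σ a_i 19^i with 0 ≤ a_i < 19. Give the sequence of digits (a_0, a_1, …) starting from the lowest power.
(a_0, a_1, …) = (5, 12, 9)

Repeated division by 19 gives the digits low-to-high: 3482 = 5 + 12·19^1 + 9·19^2. Digit sequence: (5, 12, 9).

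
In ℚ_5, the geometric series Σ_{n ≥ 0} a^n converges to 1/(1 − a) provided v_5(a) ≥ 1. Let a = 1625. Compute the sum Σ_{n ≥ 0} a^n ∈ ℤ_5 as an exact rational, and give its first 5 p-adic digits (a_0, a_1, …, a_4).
Σ a^n = 1/(1 − a) = -1/1624;  first 5 digits = (1, 0, 0, 3, 2)

v_5(a) = 3 ≥ 1, so the series converges in ℤ_5 to 1/(1 − a) = 1/(1 − 1625) = -1/1624. Expand this rational in ℤ_5: compute digits iteratively via d_i = x_i mod 5, x_{i+1} = (x_i − d_i)/5. The first 5 digits are (1, 0, 0, 3, 2).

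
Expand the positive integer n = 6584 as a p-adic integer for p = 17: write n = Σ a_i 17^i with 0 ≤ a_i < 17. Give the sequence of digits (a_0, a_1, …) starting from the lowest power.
(a_0, a_1, …) = (5, 13, 5, 1)

Repeated division by 17 gives the digits low-to-high: 6584 = 5 + 13·17^1 + 5·17^2 + 1·17^3. Digit sequence: (5, 13, 5, 1).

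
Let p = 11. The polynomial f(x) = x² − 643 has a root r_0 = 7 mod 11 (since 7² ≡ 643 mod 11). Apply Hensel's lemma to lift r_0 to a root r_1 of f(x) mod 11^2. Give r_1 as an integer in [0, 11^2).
r_1 = 84 (mod 121)

Hensel's recurrence: r_{i+1} = r_i − f(r_i)·(f′(r_i))^{-1} mod 11^{i+2}, with f′(x) = 2x. Iterate:
  r_0 = 7 (mod 11)
  r_1 = 84 (mod 121)
Final: r_1 = 84, and one checks f(r_1) ≡ 0 mod 11^2.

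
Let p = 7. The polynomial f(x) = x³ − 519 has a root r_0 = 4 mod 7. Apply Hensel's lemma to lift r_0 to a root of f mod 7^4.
r_3 = 2244 (mod 2401)

Hensel: r_{i+1} = r_i − f(r_i)/f′(r_i) mod 7^{i+2}, where f′(x) = 3x². Iterate:
  r_0 = 4 (mod 7)
  r_1 = 39 (mod 49)
  r_2 = 186 (mod 343)
  r_3 = 2244 (mod 2401)
Final: r = 2244 with f(r) ≡ 0 mod 7^4.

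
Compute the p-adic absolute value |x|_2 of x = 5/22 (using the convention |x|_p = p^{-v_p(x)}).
|5/22|_2 = 2

Step 1 — compute v_2(x) by factoring powers of 2 out of the numerator and denominator: v_2(5/22) = -1. Step 2 — apply |x|_p = p^{-v_p(x)} = 2^{1} = 2.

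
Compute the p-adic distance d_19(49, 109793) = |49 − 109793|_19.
d_19(49, 109793) = 1/6859

Step 1 — x − y = 49 − 109793 = -109744. Step 2 — v_19(-109744) = 3 (factor: -109744 = −(19^3 · 16); the sign does not affect v_p). Step 3 — |x − y|_19 = 19^{-3} = 1/6859.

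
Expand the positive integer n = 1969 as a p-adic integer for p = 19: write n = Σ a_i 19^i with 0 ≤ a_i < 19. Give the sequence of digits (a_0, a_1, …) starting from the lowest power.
(a_0, a_1, …) = (12, 8, 5)

Repeated division by 19 gives the digits low-to-high: 1969 = 12 + 8·19^1 + 5·19^2. Digit sequence: (12, 8, 5).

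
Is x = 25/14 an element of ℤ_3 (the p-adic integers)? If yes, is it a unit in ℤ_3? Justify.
x ∈ ℤ_3^× (unit); v_3(x) = 0

ℤ_3 = {x ∈ ℚ_3 : v_3(x) ≥ 0} and ℤ_3^× = {x ∈ ℤ_3 : v_3(x) = 0}. Here v_3(25/14) = v_3(num) − v_3(den) = 0; compare against these criteria.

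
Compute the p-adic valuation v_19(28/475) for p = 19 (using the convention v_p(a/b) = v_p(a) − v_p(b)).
v_19(28/475) = -1

Factor powers of 19 from the numerator and denominator of the reduced fraction: 28 = 19^0 · 28 and 475 = 19^1 · 25. Apply v_p(a/b) = v_p(a) − v_p(b): v_19(28/475) = 0 − 1 = -1.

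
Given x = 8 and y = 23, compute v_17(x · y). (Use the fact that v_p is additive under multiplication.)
v_17(184) = 0

v_p(x) = 0 (factor: 8 = 17^0 · 8); v_p(y) = 0 (factor: 23 = 17^0 · 23). Additivity: v_p(xy) = v_p(x) + v_p(y) = 0 + 0 = 0. (Direct check: xy = 184 = 17^0 · (184).)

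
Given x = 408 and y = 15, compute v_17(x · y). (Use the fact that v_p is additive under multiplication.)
v_17(6120) = 1

v_p(x) = 1 (factor: 408 = 17^1 · 24); v_p(y) = 0 (factor: 15 = 17^0 · 15). Additivity: v_p(xy) = v_p(x) + v_p(y) = 1 + 0 = 1. (Direct check: xy = 6120 = 17^1 · (360).)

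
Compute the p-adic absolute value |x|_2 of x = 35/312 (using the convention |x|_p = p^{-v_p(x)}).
|35/312|_2 = 8

Step 1 — compute v_2(x) by factoring powers of 2 out of the numerator and denominator: v_2(35/312) = -3. Step 2 — apply |x|_p = p^{-v_p(x)} = 2^{3} = 8.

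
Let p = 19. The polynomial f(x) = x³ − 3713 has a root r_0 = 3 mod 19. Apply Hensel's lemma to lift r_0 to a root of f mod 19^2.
r_1 = 193 (mod 361)

Hensel: r_{i+1} = r_i − f(r_i)/f′(r_i) mod 19^{i+2}, where f′(x) = 3x². Iterate:
  r_0 = 3 (mod 19)
  r_1 = 193 (mod 361)
Final: r = 193 with f(r) ≡ 0 mod 19^2.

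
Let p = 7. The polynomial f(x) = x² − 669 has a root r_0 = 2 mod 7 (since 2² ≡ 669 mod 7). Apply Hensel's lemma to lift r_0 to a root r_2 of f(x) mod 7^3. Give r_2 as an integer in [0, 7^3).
r_2 = 156 (mod 343)

Hensel's recurrence: r_{i+1} = r_i − f(r_i)·(f′(r_i))^{-1} mod 7^{i+2}, with f′(x) = 2x. Iterate:
  r_0 = 2 (mod 7)
  r_1 = 9 (mod 49)
  r_2 = 156 (mod 343)
Final: r_2 = 156, and one checks f(r_2) ≡ 0 mod 7^3.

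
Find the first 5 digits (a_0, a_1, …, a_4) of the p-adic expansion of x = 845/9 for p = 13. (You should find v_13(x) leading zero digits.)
(a_0, …, a_4) = (0, 0, 2, 10, 5)

v_13(845/9) = 2, so a_0 = ... = a_1 = 0. Factor out: x = 13^2 · u with u = 5/9 a unit in ℤ_13. Expand u iteratively via a_{v+i} = u_i mod 13, u_{i+1} = (u_i − a_{v+i})/13:
  u_0 = 5/9;  a_2 = 2;  u_1 = (u_0 − 2)/13 = -1/9
  u_1 = -1/9;  a_3 = 10;  u_2 = (u_1 − 10)/13 = -7/9
  u_2 = -7/9;  a_4 = 5;  u_3 = (u_2 − 5)/13 = -4/9
Digits: (0, 0, 2, 10, 5).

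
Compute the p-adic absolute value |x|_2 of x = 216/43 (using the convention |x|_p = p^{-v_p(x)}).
|216/43|_2 = 1/8

Step 1 — compute v_2(x) by factoring powers of 2 out of the numerator and denominator: v_2(216/43) = 3. Step 2 — apply |x|_p = p^{-v_p(x)} = 2^{-3} = 1/8.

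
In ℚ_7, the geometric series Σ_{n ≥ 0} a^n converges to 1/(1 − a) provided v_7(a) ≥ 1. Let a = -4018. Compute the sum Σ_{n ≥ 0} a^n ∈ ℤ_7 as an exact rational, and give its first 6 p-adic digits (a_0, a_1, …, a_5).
Σ a^n = 1/(1 − a) = 1/4019;  first 6 digits = (1, 0, 2, 2, 2, 1)

v_7(a) = 2 ≥ 1, so the series converges in ℤ_7 to 1/(1 − a) = 1/(1 − (-4018)) = 1/4019. Expand this rational in ℤ_7: compute digits iteratively via d_i = x_i mod 7, x_{i+1} = (x_i − d_i)/7. The first 6 digits are (1, 0, 2, 2, 2, 1).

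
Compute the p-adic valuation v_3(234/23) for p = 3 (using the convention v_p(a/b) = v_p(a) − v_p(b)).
v_3(234/23) = 2

Factor powers of 3 from the numerator and denominator of the reduced fraction: 234 = 3^2 · 26 and 23 = 3^0 · 23. Apply v_p(a/b) = v_p(a) − v_p(b): v_3(234/23) = 2 − 0 = 2.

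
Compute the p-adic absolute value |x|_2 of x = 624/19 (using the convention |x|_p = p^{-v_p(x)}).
|624/19|_2 = 1/16

Step 1 — compute v_2(x) by factoring powers of 2 out of the numerator and denominator: v_2(624/19) = 4. Step 2 — apply |x|_p = p^{-v_p(x)} = 2^{-4} = 1/16.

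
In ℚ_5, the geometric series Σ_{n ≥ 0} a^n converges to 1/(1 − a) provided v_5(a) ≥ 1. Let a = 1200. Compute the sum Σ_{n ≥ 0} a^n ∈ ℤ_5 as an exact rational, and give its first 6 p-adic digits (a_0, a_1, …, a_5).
Σ a^n = 1/(1 − a) = -1/1199;  first 6 digits = (1, 0, 3, 4, 0, 1)

v_5(a) = 2 ≥ 1, so the series converges in ℤ_5 to 1/(1 − a) = 1/(1 − 1200) = -1/1199. Expand this rational in ℤ_5: compute digits iteratively via d_i = x_i mod 5, x_{i+1} = (x_i − d_i)/5. The first 6 digits are (1, 0, 3, 4, 0, 1).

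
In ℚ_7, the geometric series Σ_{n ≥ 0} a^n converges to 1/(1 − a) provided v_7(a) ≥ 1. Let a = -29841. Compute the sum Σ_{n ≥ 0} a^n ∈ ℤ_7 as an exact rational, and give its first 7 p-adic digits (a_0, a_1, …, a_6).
Σ a^n = 1/(1 − a) = 1/29842;  first 7 digits = (1, 0, 0, 4, 1, 5, 1)

v_7(a) = 3 ≥ 1, so the series converges in ℤ_7 to 1/(1 − a) = 1/(1 − (-29841)) = 1/29842. Expand this rational in ℤ_7: compute digits iteratively via d_i = x_i mod 7, x_{i+1} = (x_i − d_i)/7. The first 7 digits are (1, 0, 0, 4, 1, 5, 1).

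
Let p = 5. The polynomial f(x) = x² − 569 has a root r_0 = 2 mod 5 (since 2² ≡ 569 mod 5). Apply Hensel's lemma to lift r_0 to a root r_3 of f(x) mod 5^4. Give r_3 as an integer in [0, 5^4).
r_3 = 212 (mod 625)

Hensel's recurrence: r_{i+1} = r_i − f(r_i)·(f′(r_i))^{-1} mod 5^{i+2}, with f′(x) = 2x. Iterate:
  r_0 = 2 (mod 5)
  r_1 = 12 (mod 25)
  r_2 = 87 (mod 125)
  r_3 = 212 (mod 625)
Final: r_3 = 212, and one checks f(r_3) ≡ 0 mod 5^4.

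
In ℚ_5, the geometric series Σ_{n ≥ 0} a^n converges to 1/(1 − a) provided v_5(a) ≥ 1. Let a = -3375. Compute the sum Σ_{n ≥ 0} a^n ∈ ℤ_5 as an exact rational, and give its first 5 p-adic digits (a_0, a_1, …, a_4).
Σ a^n = 1/(1 − a) = 1/3376;  first 5 digits = (1, 0, 0, 3, 4)

v_5(a) = 3 ≥ 1, so the series converges in ℤ_5 to 1/(1 − a) = 1/(1 − (-3375)) = 1/3376. Expand this rational in ℤ_5: compute digits iteratively via d_i = x_i mod 5, x_{i+1} = (x_i − d_i)/5. The first 5 digits are (1, 0, 0, 3, 4).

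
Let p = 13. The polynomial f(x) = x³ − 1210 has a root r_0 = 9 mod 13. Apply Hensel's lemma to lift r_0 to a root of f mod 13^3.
r_2 = 438 (mod 2197)

Hensel: r_{i+1} = r_i − f(r_i)/f′(r_i) mod 13^{i+2}, where f′(x) = 3x². Iterate:
  r_0 = 9 (mod 13)
  r_1 = 100 (mod 169)
  r_2 = 438 (mod 2197)
Final: r = 438 with f(r) ≡ 0 mod 13^3.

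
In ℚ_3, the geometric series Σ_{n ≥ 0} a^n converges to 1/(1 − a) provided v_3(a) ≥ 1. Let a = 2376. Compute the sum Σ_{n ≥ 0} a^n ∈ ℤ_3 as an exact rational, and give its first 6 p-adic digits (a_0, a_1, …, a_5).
Σ a^n = 1/(1 − a) = -1/2375;  first 6 digits = (1, 0, 0, 1, 2, 0)

v_3(a) = 3 ≥ 1, so the series converges in ℤ_3 to 1/(1 − a) = 1/(1 − 2376) = -1/2375. Expand this rational in ℤ_3: compute digits iteratively via d_i = x_i mod 3, x_{i+1} = (x_i − d_i)/3. The first 6 digits are (1, 0, 0, 1, 2, 0).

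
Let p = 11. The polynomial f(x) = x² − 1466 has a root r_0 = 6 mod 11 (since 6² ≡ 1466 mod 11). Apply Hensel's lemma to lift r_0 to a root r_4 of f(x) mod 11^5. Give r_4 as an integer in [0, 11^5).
r_4 = 55765 (mod 161051)

Hensel's recurrence: r_{i+1} = r_i − f(r_i)·(f′(r_i))^{-1} mod 11^{i+2}, with f′(x) = 2x. Iterate:
  r_0 = 6 (mod 11)
  r_1 = 105 (mod 121)
  r_2 = 1194 (mod 1331)
  r_3 = 11842 (mod 14641)
  r_4 = 55765 (mod 161051)
Final: r_4 = 55765, and one checks f(r_4) ≡ 0 mod 11^5.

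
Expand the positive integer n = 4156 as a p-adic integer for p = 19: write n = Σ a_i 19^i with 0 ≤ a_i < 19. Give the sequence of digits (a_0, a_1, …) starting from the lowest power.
(a_0, a_1, …) = (14, 9, 11)

Repeated division by 19 gives the digits low-to-high: 4156 = 14 + 9·19^1 + 11·19^2. Digit sequence: (14, 9, 11).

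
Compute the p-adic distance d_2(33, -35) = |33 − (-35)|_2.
d_2(33, -35) = 1/4

Step 1 — x − y = 33 − (-35) = 68. Step 2 — v_2(68) = 2 (factor: 68 = (2^2 · 17); the sign does not affect v_p). Step 3 — |x − y|_2 = 2^{-2} = 1/4.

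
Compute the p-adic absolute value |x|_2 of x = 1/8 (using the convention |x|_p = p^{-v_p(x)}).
|1/8|_2 = 8

Step 1 — compute v_2(x) by factoring powers of 2 out of the numerator and denominator: v_2(1/8) = -3. Step 2 — apply |x|_p = p^{-v_p(x)} = 2^{3} = 8.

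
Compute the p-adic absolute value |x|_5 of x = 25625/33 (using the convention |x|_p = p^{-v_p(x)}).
|25625/33|_5 = 1/625

Step 1 — compute v_5(x) by factoring powers of 5 out of the numerator and denominator: v_5(25625/33) = 4. Step 2 — apply |x|_p = p^{-v_p(x)} = 5^{-4} = 1/625.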